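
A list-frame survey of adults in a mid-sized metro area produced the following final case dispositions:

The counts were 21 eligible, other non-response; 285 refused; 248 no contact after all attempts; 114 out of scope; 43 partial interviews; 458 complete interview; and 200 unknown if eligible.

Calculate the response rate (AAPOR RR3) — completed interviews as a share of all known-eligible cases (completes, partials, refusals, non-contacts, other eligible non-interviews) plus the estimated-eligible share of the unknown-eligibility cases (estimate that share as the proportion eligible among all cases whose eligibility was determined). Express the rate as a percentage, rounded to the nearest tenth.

37.1%

Num = 458
Eligible (known) = 458 + 43 + 285 + 248 + 21 = 1055
e = 1055 / (1055 + 114) = 1055 / 1169 = 0.9025
Eligible share of unknowns = 0.9025 × 200 = 180.50
Base = 1055 + 180.50 = 1235.50
RR3 = 458 / 1235.50 = 0.3707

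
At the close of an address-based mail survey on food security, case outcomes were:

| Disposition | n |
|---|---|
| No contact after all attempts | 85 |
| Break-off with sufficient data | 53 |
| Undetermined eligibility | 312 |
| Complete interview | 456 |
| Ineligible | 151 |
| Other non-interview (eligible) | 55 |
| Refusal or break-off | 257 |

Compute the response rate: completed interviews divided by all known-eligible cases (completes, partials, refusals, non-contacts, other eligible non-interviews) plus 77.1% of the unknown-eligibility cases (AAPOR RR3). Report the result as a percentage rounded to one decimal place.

39.8%

Numerator = 456
Determined eligible = 456 + 53 + 257 + 85 + 55 = 906
Eligible share of unknowns = 0.7710 × 312 = 240.55
Base = 906 + 240.55 = 1146.55
RR3 = 456 / 1146.55 = 0.3977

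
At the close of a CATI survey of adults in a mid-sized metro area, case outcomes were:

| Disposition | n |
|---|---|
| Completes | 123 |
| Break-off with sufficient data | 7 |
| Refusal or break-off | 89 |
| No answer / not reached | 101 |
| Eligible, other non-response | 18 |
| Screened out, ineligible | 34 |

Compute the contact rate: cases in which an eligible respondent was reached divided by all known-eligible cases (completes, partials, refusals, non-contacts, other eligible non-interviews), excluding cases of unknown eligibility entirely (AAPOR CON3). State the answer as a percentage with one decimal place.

Num → 123 + 7 + 89 + 18 = 237
Denominator → 123 + 7 + 89 + 101 + 18 = 338
CON3 = 237 / 338 = 0.7012

70.1%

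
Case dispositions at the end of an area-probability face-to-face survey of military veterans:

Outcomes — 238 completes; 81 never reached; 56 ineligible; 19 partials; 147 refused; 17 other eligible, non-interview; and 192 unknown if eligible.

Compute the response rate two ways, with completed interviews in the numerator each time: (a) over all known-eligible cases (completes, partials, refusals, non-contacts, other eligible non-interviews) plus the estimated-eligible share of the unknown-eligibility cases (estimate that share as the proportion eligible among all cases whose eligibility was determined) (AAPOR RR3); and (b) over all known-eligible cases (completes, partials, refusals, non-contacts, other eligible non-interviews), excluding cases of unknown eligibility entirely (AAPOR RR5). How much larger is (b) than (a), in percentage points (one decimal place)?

12.1

Numerator: 238
Known eligible: 238 + 19 + 147 + 81 + 17 = 502
e = 502 / (502 + 56) = 502 / 558 = 0.8996
Eligible share of unknowns: 0.8996 × 192 = 172.72
Base: 502 + 172.72 = 674.72
RR3 = 238 / 674.72 = 0.3527
Base: 238 + 19 + 147 + 81 + 17 = 502
RR5 = 238 / 502 = 0.4741
Difference = 47.41 − 35.27 = 12.14 percentage points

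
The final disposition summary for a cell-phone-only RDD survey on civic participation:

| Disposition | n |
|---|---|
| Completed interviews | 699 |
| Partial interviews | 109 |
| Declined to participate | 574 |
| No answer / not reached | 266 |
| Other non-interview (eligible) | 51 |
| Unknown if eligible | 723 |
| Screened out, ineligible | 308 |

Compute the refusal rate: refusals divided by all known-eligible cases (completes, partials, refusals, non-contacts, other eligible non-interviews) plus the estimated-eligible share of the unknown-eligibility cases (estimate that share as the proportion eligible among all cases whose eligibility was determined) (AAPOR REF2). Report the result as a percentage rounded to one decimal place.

24.8%

Numerator: 574
Known eligible: 699 + 109 + 574 + 266 + 51 = 1699
e = 1699 / (1699 + 308) = 1699 / 2007 = 0.8465
Estimated eligible among unknowns: 0.8465 × 723 = 612.02
Denominator: 1699 + 612.02 = 2311.02
REF2 = 574 / 2311.02 = 0.2484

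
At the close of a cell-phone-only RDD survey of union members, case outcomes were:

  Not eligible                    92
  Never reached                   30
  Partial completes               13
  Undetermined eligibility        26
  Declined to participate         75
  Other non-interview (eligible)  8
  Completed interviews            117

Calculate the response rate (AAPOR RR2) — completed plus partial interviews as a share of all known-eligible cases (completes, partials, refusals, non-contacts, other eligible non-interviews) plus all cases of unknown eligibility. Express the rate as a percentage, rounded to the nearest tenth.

Numerator = 117 + 13 = 130
Denominator = 117 + 13 + 75 + 30 + 8 + 26 = 269
RR2 = 130 / 269 = 0.4833

48.3%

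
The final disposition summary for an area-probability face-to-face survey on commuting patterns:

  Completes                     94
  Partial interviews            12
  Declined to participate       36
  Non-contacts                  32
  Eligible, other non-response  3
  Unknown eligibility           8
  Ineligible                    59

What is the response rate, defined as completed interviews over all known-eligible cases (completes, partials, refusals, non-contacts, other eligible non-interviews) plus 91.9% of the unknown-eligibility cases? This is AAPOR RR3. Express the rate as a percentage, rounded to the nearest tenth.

51.0%

Top = 94
Eligible (known) = 94 + 12 + 36 + 32 + 3 = 177
Eligible share of unknowns = 0.9190 × 8 = 7.35
Denom = 177 + 7.35 = 184.35
RR3 = 94 / 184.35 = 0.5099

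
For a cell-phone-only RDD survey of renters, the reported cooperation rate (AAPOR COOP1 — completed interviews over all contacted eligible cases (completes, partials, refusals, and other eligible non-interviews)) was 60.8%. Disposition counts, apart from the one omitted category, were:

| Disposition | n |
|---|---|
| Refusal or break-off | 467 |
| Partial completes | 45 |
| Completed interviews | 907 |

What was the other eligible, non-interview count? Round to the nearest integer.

COOP1 = 907 / D = 0.608
D = 907 / 0.608 = 1491.8
Rest of base = 1419
other eligible, non-interview = 1491.8 − 1419 ≈ 73

73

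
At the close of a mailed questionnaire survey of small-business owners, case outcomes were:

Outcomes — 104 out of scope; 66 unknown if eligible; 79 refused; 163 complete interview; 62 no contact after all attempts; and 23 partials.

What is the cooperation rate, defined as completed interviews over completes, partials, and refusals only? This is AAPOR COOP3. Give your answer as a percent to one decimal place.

61.5%

Top → 163
Denom → 163 + 23 + 79 = 265
COOP3 = 163 / 265 = 0.6151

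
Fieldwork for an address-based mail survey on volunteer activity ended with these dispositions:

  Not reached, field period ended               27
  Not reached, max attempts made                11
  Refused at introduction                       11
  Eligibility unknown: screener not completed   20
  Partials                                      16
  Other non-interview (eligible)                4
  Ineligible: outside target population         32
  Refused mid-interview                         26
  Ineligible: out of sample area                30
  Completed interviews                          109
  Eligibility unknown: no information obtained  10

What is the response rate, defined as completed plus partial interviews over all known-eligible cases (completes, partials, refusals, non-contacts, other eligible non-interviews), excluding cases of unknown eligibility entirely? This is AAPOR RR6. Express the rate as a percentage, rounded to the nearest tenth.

61.3%

Refusals = 11 + 26 = 37
Non-contacts = 27 + 11 = 38
Unknown if eligible = 20 + 10 = 30
Out of scope = 32 + 30 = 62
Num = 109 + 16 = 125
Denom = 109 + 16 + 37 + 38 + 4 = 204
RR6 = 125 / 204 = 0.6127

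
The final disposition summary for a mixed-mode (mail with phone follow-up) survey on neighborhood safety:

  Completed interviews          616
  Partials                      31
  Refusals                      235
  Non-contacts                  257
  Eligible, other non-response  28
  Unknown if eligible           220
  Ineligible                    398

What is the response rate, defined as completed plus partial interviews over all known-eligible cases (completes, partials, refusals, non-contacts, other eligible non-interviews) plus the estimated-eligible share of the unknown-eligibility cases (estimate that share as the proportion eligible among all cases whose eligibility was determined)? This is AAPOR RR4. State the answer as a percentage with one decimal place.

48.6%

Top: 616 + 31 = 647
Known eligible: 616 + 31 + 235 + 257 + 28 = 1167
e = 1167 / (1167 + 398) = 1167 / 1565 = 0.7457
e × U: 0.7457 × 220 = 164.05
Base: 1167 + 164.05 = 1331.05
RR4 = 647 / 1331.05 = 0.4861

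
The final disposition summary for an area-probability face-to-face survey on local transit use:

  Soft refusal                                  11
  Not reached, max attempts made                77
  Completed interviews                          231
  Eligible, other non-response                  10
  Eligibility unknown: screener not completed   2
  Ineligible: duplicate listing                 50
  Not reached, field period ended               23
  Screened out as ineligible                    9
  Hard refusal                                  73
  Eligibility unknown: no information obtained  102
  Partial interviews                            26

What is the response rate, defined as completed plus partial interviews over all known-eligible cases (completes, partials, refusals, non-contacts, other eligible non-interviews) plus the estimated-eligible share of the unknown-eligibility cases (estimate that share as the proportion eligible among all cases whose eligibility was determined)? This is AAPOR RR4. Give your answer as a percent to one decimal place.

47.3%

Refusal or break-off = 73 + 11 = 84
No answer / not reached = 23 + 77 = 100
Eligibility not determined = 2 + 102 = 104
Not eligible = 9 + 50 = 59
Top: 231 + 26 = 257
Eligible (known): 231 + 26 + 84 + 100 + 10 = 451
e = 451 / (451 + 59) = 451 / 510 = 0.8843
e × U: 0.8843 × 104 = 91.97
Denom: 451 + 91.97 = 542.97
RR4 = 257 / 542.97 = 0.4733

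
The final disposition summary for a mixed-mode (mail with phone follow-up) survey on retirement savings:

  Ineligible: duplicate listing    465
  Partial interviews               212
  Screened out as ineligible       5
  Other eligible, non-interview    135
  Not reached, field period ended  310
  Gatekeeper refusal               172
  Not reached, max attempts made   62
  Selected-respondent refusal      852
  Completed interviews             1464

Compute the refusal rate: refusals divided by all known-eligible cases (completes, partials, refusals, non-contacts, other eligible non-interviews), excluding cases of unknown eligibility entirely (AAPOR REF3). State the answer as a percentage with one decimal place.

31.9%

Declined to participate = 172 + 852 = 1024
Never reached = 310 + 62 = 372
Ineligible = 5 + 465 = 470
Num: 1024
Denom: 1464 + 212 + 1024 + 372 + 135 = 3207
REF3 = 1024 / 3207 = 0.3193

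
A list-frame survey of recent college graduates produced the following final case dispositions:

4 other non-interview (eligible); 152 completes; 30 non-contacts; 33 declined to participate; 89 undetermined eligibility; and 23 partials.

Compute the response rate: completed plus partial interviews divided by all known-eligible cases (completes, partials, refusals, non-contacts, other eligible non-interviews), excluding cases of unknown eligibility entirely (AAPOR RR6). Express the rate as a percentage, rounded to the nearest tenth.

72.3%

Top: 152 + 23 = 175
Base: 152 + 23 + 33 + 30 + 4 = 242
RR6 = 175 / 242 = 0.7231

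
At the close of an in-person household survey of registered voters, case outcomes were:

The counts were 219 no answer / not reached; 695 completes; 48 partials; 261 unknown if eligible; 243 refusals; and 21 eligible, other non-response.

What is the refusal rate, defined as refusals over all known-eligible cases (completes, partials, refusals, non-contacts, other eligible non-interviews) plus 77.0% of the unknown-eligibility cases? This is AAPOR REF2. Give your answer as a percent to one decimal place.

Numerator → 243
Eligible (known) → 695 + 48 + 243 + 219 + 21 = 1226
Eligible share of unknowns → 0.7700 × 261 = 200.97
Denominator → 1226 + 200.97 = 1426.97
REF2 = 243 / 1426.97 = 0.1703

17.0%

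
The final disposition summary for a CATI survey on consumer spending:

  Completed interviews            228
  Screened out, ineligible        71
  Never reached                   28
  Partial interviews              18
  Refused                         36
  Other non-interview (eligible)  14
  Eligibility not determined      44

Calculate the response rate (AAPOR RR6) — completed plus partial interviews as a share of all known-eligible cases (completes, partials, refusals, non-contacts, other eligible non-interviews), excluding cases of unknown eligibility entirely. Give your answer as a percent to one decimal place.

Numerator = 228 + 18 = 246
Denom = 228 + 18 + 36 + 28 + 14 = 324
RR6 = 246 / 324 = 0.7593

75.9%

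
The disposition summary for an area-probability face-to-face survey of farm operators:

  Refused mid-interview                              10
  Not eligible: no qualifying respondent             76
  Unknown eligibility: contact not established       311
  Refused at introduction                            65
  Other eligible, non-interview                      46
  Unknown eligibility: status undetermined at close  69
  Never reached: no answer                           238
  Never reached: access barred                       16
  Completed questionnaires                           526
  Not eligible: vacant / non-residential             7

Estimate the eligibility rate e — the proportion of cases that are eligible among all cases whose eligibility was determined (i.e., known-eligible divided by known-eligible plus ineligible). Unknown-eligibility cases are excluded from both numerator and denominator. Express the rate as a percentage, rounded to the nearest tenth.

91.6%

Refused = 65 + 10 = 75
No contact after all attempts = 238 + 16 = 254
Undetermined eligibility = 311 + 69 = 380
Screened out, ineligible = 76 + 7 = 83
Eligible (known) → 526 + 75 + 254 + 46 = 901
e = 901 / (901 + 83) = 901 / 984 = 0.9157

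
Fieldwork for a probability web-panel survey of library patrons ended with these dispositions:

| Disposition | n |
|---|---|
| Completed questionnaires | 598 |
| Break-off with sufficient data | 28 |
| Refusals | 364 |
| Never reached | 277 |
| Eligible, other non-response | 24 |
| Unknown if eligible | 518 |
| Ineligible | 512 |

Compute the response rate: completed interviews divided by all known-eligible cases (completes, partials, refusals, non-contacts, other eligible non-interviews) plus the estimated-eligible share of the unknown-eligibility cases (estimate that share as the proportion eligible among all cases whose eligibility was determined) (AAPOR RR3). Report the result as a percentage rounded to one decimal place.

36.0%

Num: 598
Determined eligible: 598 + 28 + 364 + 277 + 24 = 1291
e = 1291 / (1291 + 512) = 1291 / 1803 = 0.7160
e × U: 0.7160 × 518 = 370.89
Base: 1291 + 370.89 = 1661.89
RR3 = 598 / 1661.89 = 0.3598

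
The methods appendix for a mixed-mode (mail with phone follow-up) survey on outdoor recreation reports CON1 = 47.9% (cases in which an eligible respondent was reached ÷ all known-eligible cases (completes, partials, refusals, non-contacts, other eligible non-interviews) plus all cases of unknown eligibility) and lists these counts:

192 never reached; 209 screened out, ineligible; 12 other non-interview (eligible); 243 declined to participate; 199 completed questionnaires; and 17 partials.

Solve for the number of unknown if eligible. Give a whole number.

320

Numerator → 199 + 17 + 243 + 12 = 471
CON1 = 471 / D = 0.479
D = 471 / 0.479 = 983.3
Remaining denominator categories sum to 663
unknown if eligible = 983.3 − 663 ≈ 320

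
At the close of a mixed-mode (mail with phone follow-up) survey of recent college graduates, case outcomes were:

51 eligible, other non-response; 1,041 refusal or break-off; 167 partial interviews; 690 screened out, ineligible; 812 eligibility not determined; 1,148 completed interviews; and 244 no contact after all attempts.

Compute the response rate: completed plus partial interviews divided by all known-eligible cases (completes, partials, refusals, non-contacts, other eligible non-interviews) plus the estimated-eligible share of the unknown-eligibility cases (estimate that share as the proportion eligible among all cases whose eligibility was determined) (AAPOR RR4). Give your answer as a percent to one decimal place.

Numerator = 1148 + 167 = 1315
Determined eligible = 1148 + 167 + 1041 + 244 + 51 = 2651
e = 2651 / (2651 + 690) = 2651 / 3341 = 0.7935
Estimated eligible among unknowns = 0.7935 × 812 = 644.32
Denominator = 2651 + 644.32 = 3295.32
RR4 = 1315 / 3295.32 = 0.3991

39.9%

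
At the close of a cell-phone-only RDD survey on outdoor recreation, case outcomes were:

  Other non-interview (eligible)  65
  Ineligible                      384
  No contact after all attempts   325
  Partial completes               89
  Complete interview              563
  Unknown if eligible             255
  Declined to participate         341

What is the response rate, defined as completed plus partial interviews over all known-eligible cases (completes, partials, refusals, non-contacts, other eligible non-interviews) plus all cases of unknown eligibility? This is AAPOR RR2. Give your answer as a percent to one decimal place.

Num = 563 + 89 = 652
Denom = 563 + 89 + 341 + 325 + 65 + 255 = 1638
RR2 = 652 / 1638 = 0.3980

39.8%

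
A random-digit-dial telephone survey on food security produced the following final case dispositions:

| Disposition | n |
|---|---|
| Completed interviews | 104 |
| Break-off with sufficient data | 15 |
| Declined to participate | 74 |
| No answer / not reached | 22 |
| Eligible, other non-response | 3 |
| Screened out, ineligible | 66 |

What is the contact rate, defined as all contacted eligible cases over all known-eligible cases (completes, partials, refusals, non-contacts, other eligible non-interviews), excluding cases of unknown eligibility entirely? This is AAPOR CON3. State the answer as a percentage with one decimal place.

89.9%

Numerator = 104 + 15 + 74 + 3 = 196
Base = 104 + 15 + 74 + 22 + 3 = 218
CON3 = 196 / 218 = 0.8991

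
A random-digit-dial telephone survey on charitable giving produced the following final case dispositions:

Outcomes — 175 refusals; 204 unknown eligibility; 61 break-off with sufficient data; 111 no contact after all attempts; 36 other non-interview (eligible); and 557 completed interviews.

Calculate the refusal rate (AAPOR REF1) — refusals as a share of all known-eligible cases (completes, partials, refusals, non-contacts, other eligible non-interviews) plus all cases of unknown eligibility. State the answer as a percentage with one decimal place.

Top = 175
Base = 557 + 61 + 175 + 111 + 36 + 204 = 1144
REF1 = 175 / 1144 = 0.1530

15.3%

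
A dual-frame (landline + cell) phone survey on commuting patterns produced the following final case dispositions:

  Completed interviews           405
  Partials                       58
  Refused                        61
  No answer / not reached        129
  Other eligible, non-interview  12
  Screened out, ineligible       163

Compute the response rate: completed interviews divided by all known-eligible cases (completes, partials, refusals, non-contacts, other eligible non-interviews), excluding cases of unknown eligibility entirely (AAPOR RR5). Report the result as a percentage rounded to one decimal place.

60.9%

Top: 405
Base: 405 + 58 + 61 + 129 + 12 = 665
RR5 = 405 / 665 = 0.6090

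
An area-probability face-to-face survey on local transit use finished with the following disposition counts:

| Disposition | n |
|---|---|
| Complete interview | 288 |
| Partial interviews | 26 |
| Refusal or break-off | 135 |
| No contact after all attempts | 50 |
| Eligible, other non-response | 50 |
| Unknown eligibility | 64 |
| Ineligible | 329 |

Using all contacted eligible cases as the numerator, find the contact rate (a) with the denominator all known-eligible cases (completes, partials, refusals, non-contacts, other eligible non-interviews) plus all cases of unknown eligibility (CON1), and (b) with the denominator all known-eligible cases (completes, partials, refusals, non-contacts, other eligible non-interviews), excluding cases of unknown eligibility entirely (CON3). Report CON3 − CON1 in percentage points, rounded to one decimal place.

Numerator = 288 + 26 + 135 + 50 = 499
Denom = 288 + 26 + 135 + 50 + 50 + 64 = 613
CON1 = 499 / 613 = 0.8140
Denom = 288 + 26 + 135 + 50 + 50 = 549
CON3 = 499 / 549 = 0.9089
Difference = 90.89 − 81.40 = 9.49 percentage points

9.5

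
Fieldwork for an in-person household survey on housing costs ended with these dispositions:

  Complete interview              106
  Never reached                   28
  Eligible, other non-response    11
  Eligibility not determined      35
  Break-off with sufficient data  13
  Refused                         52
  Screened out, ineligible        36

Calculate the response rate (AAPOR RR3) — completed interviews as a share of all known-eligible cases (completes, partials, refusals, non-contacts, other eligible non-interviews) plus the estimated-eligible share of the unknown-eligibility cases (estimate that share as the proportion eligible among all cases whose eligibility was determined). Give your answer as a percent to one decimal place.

44.2%

Top → 106
Determined eligible → 106 + 13 + 52 + 28 + 11 = 210
e = 210 / (210 + 36) = 210 / 246 = 0.8537
e × U → 0.8537 × 35 = 29.88
Denom → 210 + 29.88 = 239.88
RR3 = 106 / 239.88 = 0.4419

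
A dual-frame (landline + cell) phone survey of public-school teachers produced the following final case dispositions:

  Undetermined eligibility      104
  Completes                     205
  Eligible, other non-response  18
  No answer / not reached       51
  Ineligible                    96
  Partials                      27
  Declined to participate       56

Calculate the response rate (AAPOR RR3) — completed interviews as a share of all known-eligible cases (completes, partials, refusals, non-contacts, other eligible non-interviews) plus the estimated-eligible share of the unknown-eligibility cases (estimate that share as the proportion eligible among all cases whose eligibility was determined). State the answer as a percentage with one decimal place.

46.7%

Num: 205
Known eligible: 205 + 27 + 56 + 51 + 18 = 357
e = 357 / (357 + 96) = 357 / 453 = 0.7881
e × U: 0.7881 × 104 = 81.96
Denominator: 357 + 81.96 = 438.96
RR3 = 205 / 438.96 = 0.4670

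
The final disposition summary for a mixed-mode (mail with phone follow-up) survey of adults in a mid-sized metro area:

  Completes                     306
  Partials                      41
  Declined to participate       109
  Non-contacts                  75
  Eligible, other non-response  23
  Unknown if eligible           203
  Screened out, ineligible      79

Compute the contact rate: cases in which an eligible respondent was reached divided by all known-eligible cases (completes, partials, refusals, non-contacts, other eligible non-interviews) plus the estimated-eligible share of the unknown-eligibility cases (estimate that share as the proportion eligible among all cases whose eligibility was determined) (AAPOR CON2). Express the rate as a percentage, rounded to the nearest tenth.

65.5%

Num: 306 + 41 + 109 + 23 = 479
Eligible (known): 306 + 41 + 109 + 75 + 23 = 554
e = 554 / (554 + 79) = 554 / 633 = 0.8752
Estimated eligible among unknowns: 0.8752 × 203 = 177.67
Base: 554 + 177.67 = 731.67
CON2 = 479 / 731.67 = 0.6547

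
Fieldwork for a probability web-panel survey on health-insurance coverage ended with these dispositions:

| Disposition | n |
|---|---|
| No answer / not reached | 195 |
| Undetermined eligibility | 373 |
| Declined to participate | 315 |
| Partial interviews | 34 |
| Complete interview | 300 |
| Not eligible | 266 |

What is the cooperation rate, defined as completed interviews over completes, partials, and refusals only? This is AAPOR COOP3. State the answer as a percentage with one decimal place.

Top → 300
Denominator → 300 + 34 + 315 = 649
COOP3 = 300 / 649 = 0.4622

46.2%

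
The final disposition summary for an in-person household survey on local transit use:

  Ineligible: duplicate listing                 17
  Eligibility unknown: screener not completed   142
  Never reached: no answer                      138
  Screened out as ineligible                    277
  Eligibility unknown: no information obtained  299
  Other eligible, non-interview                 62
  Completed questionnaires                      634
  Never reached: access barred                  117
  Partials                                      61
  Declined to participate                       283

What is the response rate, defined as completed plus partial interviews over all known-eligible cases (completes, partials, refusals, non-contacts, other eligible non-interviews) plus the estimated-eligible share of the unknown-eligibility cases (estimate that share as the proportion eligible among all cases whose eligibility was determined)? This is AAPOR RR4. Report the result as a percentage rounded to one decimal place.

42.0%

Non-contacts = 138 + 117 = 255
Unknown if eligible = 142 + 299 = 441
Out of scope = 277 + 17 = 294
Numerator: 634 + 61 = 695
Known eligible: 634 + 61 + 283 + 255 + 62 = 1295
e = 1295 / (1295 + 294) = 1295 / 1589 = 0.8150
e × U: 0.8150 × 441 = 359.41
Denom: 1295 + 359.41 = 1654.41
RR4 = 695 / 1654.41 = 0.4201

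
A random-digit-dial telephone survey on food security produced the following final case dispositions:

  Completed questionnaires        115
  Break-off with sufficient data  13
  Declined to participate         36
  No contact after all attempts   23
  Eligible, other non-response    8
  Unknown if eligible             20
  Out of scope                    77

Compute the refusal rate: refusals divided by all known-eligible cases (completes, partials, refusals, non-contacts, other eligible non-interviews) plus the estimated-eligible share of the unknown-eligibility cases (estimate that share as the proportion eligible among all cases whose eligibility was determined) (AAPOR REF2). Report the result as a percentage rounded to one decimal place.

Num → 36
Known eligible → 115 + 13 + 36 + 23 + 8 = 195
e = 195 / (195 + 77) = 195 / 272 = 0.7169
Eligible share of unknowns → 0.7169 × 20 = 14.34
Denominator → 195 + 14.34 = 209.34
REF2 = 36 / 209.34 = 0.1720

17.2%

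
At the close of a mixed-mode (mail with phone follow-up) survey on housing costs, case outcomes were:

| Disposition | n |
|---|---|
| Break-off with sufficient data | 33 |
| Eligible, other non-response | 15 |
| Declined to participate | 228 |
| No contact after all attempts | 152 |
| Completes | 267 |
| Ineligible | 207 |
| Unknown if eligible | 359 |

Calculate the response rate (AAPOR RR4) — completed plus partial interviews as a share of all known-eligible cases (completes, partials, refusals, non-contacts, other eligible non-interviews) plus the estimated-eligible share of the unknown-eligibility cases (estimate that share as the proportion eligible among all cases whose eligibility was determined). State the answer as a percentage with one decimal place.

Numerator → 267 + 33 = 300
Known eligible → 267 + 33 + 228 + 152 + 15 = 695
e = 695 / (695 + 207) = 695 / 902 = 0.7705
e × U → 0.7705 × 359 = 276.61
Base → 695 + 276.61 = 971.61
RR4 = 300 / 971.61 = 0.3088

30.9%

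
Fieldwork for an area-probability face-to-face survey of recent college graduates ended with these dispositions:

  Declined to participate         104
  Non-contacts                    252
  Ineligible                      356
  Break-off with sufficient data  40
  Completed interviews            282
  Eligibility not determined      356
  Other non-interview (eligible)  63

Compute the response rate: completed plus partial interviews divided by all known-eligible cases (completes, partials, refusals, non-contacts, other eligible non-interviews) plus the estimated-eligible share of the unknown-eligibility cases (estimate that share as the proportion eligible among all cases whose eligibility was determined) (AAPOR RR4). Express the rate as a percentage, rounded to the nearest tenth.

32.8%

Top = 282 + 40 = 322
Known eligible = 282 + 40 + 104 + 252 + 63 = 741
e = 741 / (741 + 356) = 741 / 1097 = 0.6755
e × U = 0.6755 × 356 = 240.48
Denominator = 741 + 240.48 = 981.48
RR4 = 322 / 981.48 = 0.3281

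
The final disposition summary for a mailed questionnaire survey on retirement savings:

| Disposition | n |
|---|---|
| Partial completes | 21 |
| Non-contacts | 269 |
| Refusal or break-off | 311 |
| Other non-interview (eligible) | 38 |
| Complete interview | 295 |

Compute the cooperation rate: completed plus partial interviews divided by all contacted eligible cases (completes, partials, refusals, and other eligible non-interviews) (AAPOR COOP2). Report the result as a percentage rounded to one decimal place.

47.5%

Numerator = 295 + 21 = 316
Denominator = 295 + 21 + 311 + 38 = 665
COOP2 = 316 / 665 = 0.4752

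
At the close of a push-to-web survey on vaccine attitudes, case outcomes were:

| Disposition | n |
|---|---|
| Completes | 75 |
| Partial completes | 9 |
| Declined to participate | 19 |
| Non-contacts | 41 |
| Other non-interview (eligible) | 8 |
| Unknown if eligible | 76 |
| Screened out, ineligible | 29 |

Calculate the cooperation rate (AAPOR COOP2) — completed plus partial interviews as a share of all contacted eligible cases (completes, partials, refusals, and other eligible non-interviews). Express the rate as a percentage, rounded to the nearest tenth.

75.7%

Num: 75 + 9 = 84
Denominator: 75 + 9 + 19 + 8 = 111
COOP2 = 84 / 111 = 0.7568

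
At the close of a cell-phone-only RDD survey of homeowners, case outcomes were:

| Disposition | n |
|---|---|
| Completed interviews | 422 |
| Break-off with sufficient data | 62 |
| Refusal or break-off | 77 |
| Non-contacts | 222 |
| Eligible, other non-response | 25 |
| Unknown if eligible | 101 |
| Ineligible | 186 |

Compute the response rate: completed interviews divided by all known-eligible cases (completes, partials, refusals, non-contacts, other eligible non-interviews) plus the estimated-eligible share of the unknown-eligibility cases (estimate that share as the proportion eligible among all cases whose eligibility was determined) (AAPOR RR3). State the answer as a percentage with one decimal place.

Num = 422
Eligible (known) = 422 + 62 + 77 + 222 + 25 = 808
e = 808 / (808 + 186) = 808 / 994 = 0.8129
Estimated eligible among unknowns = 0.8129 × 101 = 82.10
Denominator = 808 + 82.10 = 890.10
RR3 = 422 / 890.10 = 0.4741

47.4%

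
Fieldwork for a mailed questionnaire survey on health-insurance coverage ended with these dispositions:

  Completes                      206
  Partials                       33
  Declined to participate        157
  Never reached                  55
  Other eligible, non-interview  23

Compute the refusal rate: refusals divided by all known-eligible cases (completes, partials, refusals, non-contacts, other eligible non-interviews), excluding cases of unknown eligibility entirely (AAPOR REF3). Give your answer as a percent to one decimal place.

33.1%

Num: 157
Denominator: 206 + 33 + 157 + 55 + 23 = 474
REF3 = 157 / 474 = 0.3312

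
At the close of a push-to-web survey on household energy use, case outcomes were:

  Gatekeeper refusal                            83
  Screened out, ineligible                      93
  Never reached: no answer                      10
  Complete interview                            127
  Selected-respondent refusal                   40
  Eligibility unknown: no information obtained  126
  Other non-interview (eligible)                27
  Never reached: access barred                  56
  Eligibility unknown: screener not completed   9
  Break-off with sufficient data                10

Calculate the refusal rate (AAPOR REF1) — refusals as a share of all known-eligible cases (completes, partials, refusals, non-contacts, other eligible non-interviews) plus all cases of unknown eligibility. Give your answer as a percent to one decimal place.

25.2%

Refusals = 83 + 40 = 123
No contact after all attempts = 10 + 56 = 66
Undetermined eligibility = 9 + 126 = 135
Num: 123
Denominator: 127 + 10 + 123 + 66 + 27 + 135 = 488
REF1 = 123 / 488 = 0.2520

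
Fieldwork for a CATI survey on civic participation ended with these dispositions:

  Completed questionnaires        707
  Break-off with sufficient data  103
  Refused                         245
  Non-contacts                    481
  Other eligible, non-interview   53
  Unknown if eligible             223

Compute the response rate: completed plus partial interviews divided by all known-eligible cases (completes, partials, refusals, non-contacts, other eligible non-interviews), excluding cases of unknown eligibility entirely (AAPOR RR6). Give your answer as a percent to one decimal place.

Numerator: 707 + 103 = 810
Base: 707 + 103 + 245 + 481 + 53 = 1589
RR6 = 810 / 1589 = 0.5098

51.0%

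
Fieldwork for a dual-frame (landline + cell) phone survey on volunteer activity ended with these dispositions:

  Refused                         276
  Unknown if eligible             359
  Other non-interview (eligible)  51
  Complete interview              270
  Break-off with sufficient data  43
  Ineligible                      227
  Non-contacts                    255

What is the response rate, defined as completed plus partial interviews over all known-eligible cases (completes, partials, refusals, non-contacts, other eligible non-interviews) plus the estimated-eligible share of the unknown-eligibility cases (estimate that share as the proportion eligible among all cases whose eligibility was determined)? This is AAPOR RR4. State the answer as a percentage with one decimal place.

26.5%

Numerator → 270 + 43 = 313
Eligible (known) → 270 + 43 + 276 + 255 + 51 = 895
e = 895 / (895 + 227) = 895 / 1122 = 0.7977
Estimated eligible among unknowns → 0.7977 × 359 = 286.37
Base → 895 + 286.37 = 1181.37
RR4 = 313 / 1181.37 = 0.2649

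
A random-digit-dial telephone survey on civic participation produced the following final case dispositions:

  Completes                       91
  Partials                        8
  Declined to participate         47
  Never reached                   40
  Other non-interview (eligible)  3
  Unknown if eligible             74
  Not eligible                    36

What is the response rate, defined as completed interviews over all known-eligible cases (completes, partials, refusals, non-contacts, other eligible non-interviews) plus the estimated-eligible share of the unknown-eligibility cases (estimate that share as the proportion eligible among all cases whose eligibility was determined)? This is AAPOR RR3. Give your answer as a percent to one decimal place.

36.2%

Num → 91
Known eligible → 91 + 8 + 47 + 40 + 3 = 189
e = 189 / (189 + 36) = 189 / 225 = 0.8400
e × U → 0.8400 × 74 = 62.16
Denom → 189 + 62.16 = 251.16
RR3 = 91 / 251.16 = 0.3623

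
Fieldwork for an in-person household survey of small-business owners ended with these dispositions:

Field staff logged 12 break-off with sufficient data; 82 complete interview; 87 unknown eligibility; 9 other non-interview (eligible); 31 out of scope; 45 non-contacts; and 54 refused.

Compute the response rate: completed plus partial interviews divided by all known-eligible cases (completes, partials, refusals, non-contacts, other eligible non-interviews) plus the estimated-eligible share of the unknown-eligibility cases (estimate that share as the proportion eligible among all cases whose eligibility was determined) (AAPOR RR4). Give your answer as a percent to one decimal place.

Num: 82 + 12 = 94
Eligible (known): 82 + 12 + 54 + 45 + 9 = 202
e = 202 / (202 + 31) = 202 / 233 = 0.8670
Eligible share of unknowns: 0.8670 × 87 = 75.43
Base: 202 + 75.43 = 277.43
RR4 = 94 / 277.43 = 0.3388

33.9%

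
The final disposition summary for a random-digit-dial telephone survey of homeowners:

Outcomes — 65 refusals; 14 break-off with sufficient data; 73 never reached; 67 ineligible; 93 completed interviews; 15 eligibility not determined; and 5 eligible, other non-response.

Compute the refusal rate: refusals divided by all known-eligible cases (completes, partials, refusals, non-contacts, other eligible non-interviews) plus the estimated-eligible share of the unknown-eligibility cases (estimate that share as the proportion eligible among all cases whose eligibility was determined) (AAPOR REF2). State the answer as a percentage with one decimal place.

Num → 65
Known eligible → 93 + 14 + 65 + 73 + 5 = 250
e = 250 / (250 + 67) = 250 / 317 = 0.7886
Estimated eligible among unknowns → 0.7886 × 15 = 11.83
Base → 250 + 11.83 = 261.83
REF2 = 65 / 261.83 = 0.2483

24.8%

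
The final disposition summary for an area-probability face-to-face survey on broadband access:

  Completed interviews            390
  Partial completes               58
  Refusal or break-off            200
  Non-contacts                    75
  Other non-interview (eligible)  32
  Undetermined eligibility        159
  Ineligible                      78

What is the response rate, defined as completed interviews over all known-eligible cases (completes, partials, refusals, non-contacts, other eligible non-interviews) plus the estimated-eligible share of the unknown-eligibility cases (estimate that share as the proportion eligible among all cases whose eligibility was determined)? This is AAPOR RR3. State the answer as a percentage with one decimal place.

43.4%

Num → 390
Eligible (known) → 390 + 58 + 200 + 75 + 32 = 755
e = 755 / (755 + 78) = 755 / 833 = 0.9064
Eligible share of unknowns → 0.9064 × 159 = 144.12
Denominator → 755 + 144.12 = 899.12
RR3 = 390 / 899.12 = 0.4338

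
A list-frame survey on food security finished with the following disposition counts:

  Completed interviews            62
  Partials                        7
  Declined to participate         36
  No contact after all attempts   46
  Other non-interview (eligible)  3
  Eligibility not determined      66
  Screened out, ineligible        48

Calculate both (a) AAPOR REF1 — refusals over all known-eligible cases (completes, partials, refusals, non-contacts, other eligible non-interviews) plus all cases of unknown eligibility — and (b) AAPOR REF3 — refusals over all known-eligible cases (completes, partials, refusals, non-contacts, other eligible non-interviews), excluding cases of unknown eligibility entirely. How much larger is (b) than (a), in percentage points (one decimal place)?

7.0

Top → 36
Denominator → 62 + 7 + 36 + 46 + 3 + 66 = 220
REF1 = 36 / 220 = 0.1636
Denominator → 62 + 7 + 36 + 46 + 3 = 154
REF3 = 36 / 154 = 0.2338
Difference = 23.38 − 16.36 = 7.02 percentage points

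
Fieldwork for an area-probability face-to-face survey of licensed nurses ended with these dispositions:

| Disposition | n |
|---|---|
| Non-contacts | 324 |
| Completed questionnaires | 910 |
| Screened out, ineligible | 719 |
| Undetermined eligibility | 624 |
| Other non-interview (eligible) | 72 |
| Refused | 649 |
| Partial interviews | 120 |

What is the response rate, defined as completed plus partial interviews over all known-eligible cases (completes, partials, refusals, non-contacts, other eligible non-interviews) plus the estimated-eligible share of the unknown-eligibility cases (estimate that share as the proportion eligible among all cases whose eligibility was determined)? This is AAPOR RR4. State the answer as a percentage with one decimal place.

40.6%

Numerator → 910 + 120 = 1030
Eligible (known) → 910 + 120 + 649 + 324 + 72 = 2075
e = 2075 / (2075 + 719) = 2075 / 2794 = 0.7427
e × U → 0.7427 × 624 = 463.44
Denom → 2075 + 463.44 = 2538.44
RR4 = 1030 / 2538.44 = 0.4058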